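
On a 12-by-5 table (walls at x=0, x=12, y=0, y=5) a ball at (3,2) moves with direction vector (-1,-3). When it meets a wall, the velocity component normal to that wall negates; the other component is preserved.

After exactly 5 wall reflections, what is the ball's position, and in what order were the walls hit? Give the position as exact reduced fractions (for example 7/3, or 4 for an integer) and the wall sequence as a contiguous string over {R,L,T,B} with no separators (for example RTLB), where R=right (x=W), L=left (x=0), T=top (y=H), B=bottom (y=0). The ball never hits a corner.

Final position: (8/3,5)
Wall sequence: BTLBT

1. t=2/3 → B at (7/3,0); v=(-1,3)
2. t=5/3 → T at (2/3,5); v=(-1,-3)
3. t=2/3 → L at (0,3); v=(1,-3)
4. t=1 → B at (1,0); v=(1,3)
5. t=5/3 → T at (8/3,5); v=(1,-3)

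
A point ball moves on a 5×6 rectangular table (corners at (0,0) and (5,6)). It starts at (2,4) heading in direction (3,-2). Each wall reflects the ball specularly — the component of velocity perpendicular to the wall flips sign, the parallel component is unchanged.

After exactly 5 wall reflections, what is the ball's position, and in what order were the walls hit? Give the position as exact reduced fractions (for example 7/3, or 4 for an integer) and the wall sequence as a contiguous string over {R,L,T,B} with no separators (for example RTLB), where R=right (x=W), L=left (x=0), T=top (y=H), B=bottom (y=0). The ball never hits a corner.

1. t=1 → R at (5,2); v=(-3,-2)
2. t=1 → B at (2,0); v=(-3,2)
3. t=2/3 → L at (0,4/3); v=(3,2)
4. t=5/3 → R at (5,14/3); v=(-3,2)
5. t=2/3 → T at (3,6); v=(-3,-2)

Final position: (3,6)
Wall sequence: RBLRT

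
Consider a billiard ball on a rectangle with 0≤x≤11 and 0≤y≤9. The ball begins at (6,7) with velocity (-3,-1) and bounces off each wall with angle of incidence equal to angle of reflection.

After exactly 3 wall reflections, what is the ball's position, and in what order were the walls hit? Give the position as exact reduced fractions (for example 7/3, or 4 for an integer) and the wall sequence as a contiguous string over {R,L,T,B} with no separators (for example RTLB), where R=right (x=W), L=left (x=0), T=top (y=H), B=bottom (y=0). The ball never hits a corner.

Final position: (7,0)
Wall sequence: LRB

1. t=2 → L at (0,5); v=(3,-1)
2. t=11/3 → R at (11,4/3); v=(-3,-1)
3. t=4/3 → B at (7,0); v=(-3,1)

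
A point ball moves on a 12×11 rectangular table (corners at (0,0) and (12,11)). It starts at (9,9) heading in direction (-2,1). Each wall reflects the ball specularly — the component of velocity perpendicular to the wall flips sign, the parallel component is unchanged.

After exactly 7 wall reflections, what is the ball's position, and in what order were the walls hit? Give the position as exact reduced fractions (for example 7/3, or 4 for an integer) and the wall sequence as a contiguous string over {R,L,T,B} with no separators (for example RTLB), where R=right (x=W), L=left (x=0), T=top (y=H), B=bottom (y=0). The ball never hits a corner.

Final position: (9,11)
Wall sequence: TLRBLRT

1. t=2 → T at (5,11); v=(-2,-1)
2. t=5/2 → L at (0,17/2); v=(2,-1)
3. t=6 → R at (12,5/2); v=(-2,-1)
4. t=5/2 → B at (7,0); v=(-2,1)
5. t=7/2 → L at (0,7/2); v=(2,1)
6. t=6 → R at (12,19/2); v=(-2,1)
7. t=3/2 → T at (9,11); v=(-2,-1)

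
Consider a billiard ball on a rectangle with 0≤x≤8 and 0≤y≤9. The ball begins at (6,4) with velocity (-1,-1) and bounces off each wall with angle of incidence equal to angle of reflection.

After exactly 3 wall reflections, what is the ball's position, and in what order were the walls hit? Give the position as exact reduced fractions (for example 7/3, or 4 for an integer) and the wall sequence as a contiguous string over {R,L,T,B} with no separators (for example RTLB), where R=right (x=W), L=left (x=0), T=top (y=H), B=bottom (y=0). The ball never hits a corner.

1. t=4 → B at (2,0); v=(-1,1)
2. t=2 → L at (0,2); v=(1,1)
3. t=7 → T at (7,9); v=(1,-1)

Final position: (7,9)
Wall sequence: BLT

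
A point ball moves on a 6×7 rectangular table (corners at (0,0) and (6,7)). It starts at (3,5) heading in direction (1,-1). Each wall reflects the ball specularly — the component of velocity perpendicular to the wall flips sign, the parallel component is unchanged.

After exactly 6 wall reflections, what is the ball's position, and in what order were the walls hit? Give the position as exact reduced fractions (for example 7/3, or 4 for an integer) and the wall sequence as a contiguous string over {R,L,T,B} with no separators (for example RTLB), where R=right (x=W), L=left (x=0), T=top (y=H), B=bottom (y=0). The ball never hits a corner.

1. t=3 → R at (6,2); v=(-1,-1)
2. t=2 → B at (4,0); v=(-1,1)
3. t=4 → L at (0,4); v=(1,1)
4. t=3 → T at (3,7); v=(1,-1)
5. t=3 → R at (6,4); v=(-1,-1)
6. t=4 → B at (2,0); v=(-1,1)

Final position: (2,0)
Wall sequence: RBLTRB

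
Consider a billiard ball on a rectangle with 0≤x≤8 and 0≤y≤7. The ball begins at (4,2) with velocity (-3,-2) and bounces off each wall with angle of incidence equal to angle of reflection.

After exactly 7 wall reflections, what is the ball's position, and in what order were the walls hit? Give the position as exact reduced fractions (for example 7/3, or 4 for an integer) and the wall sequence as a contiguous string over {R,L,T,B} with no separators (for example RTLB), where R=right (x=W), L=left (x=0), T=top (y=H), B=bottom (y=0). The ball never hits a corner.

Final position: (8,8/3)
Wall sequence: BLRTLBR

1. t=1 → B at (1,0); v=(-3,2)
2. t=1/3 → L at (0,2/3); v=(3,2)
3. t=8/3 → R at (8,6); v=(-3,2)
4. t=1/2 → T at (13/2,7); v=(-3,-2)
5. t=13/6 → L at (0,8/3); v=(3,-2)
6. t=4/3 → B at (4,0); v=(3,2)
7. t=4/3 → R at (8,8/3); v=(-3,2)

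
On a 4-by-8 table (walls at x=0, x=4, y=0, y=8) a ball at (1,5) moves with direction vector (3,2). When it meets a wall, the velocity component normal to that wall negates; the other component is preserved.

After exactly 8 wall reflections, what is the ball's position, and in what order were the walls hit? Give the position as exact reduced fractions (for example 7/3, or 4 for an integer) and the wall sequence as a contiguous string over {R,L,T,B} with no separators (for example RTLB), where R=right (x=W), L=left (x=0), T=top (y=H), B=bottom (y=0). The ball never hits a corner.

Final position: (0,13/3)
Wall sequence: RTLRLBRL

1. t=1 → R at (4,7); v=(-3,2)
2. t=1/2 → T at (5/2,8); v=(-3,-2)
3. t=5/6 → L at (0,19/3); v=(3,-2)
4. t=4/3 → R at (4,11/3); v=(-3,-2)
5. t=4/3 → L at (0,1); v=(3,-2)
6. t=1/2 → B at (3/2,0); v=(3,2)
7. t=5/6 → R at (4,5/3); v=(-3,2)
8. t=4/3 → L at (0,13/3); v=(3,2)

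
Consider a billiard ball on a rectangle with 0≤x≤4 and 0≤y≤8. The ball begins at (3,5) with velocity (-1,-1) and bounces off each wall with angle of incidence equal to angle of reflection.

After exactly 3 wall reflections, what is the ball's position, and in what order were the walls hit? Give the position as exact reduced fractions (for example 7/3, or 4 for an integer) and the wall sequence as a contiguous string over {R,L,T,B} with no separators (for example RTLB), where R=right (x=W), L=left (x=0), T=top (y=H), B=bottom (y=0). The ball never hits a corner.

Final position: (4,2)
Wall sequence: LBR

1. t=3 → L at (0,2); v=(1,-1)
2. t=2 → B at (2,0); v=(1,1)
3. t=2 → R at (4,2); v=(-1,1)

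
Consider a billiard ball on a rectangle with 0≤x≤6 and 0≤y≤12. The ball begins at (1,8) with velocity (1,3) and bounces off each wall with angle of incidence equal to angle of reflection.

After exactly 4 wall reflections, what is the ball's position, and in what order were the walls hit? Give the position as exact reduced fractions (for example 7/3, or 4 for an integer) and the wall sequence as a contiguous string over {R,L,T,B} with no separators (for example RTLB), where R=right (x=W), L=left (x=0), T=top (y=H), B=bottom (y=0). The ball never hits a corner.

Final position: (5/3,12)
Wall sequence: TRBT

1. t=4/3 → T at (7/3,12); v=(1,-3)
2. t=11/3 → R at (6,1); v=(-1,-3)
3. t=1/3 → B at (17/3,0); v=(-1,3)
4. t=4 → T at (5/3,12); v=(-1,-3)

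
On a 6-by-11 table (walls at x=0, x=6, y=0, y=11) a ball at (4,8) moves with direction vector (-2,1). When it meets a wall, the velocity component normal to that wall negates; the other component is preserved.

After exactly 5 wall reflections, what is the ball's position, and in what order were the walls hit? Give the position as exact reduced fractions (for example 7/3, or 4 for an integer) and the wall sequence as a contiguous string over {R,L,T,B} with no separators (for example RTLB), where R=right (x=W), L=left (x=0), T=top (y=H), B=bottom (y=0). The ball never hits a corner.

Final position: (6,3)
Wall sequence: LTRLR

1. t=2 → L at (0,10); v=(2,1)
2. t=1 → T at (2,11); v=(2,-1)
3. t=2 → R at (6,9); v=(-2,-1)
4. t=3 → L at (0,6); v=(2,-1)
5. t=3 → R at (6,3); v=(-2,-1)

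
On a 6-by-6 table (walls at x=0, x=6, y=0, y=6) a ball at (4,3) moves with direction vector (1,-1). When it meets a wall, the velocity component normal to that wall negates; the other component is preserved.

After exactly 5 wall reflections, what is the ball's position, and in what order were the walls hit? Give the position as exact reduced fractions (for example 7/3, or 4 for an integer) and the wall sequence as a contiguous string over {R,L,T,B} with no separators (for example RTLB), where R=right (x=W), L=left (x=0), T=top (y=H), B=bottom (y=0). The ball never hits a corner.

Final position: (6,1)
Wall sequence: RBLTR

1. t=2 → R at (6,1); v=(-1,-1)
2. t=1 → B at (5,0); v=(-1,1)
3. t=5 → L at (0,5); v=(1,1)
4. t=1 → T at (1,6); v=(1,-1)
5. t=5 → R at (6,1); v=(-1,-1)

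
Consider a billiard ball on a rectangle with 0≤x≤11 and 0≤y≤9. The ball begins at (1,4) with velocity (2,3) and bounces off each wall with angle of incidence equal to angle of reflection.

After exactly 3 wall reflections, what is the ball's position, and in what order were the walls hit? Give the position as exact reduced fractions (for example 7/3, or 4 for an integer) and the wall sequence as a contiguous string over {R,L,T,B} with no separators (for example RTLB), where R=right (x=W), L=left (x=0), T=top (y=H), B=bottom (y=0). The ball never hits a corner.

Final position: (11,1)
Wall sequence: TBR

1. t=5/3 → T at (13/3,9); v=(2,-3)
2. t=3 → B at (31/3,0); v=(2,3)
3. t=1/3 → R at (11,1); v=(-2,3)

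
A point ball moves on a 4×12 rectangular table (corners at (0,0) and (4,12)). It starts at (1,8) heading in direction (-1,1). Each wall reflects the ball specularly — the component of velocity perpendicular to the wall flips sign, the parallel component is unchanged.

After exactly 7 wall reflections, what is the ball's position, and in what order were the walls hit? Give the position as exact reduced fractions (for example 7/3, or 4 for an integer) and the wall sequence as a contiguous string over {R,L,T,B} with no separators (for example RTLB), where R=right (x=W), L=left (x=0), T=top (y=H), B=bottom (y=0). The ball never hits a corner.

Final position: (0,1)
Wall sequence: LTRLRBL

1. t=1 → L at (0,9); v=(1,1)
2. t=3 → T at (3,12); v=(1,-1)
3. t=1 → R at (4,11); v=(-1,-1)
4. t=4 → L at (0,7); v=(1,-1)
5. t=4 → R at (4,3); v=(-1,-1)
6. t=3 → B at (1,0); v=(-1,1)
7. t=1 → L at (0,1); v=(1,1)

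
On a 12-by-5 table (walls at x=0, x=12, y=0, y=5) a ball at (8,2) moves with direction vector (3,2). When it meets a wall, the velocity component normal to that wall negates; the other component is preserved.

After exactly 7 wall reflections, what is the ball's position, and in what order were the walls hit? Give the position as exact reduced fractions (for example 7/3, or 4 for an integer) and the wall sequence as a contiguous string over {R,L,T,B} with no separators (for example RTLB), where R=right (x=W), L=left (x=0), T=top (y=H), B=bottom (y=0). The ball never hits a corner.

1. t=4/3 → R at (12,14/3); v=(-3,2)
2. t=1/6 → T at (23/2,5); v=(-3,-2)
3. t=5/2 → B at (4,0); v=(-3,2)
4. t=4/3 → L at (0,8/3); v=(3,2)
5. t=7/6 → T at (7/2,5); v=(3,-2)
6. t=5/2 → B at (11,0); v=(3,2)
7. t=1/3 → R at (12,2/3); v=(-3,2)

Final position: (12,2/3)
Wall sequence: RTBLTBR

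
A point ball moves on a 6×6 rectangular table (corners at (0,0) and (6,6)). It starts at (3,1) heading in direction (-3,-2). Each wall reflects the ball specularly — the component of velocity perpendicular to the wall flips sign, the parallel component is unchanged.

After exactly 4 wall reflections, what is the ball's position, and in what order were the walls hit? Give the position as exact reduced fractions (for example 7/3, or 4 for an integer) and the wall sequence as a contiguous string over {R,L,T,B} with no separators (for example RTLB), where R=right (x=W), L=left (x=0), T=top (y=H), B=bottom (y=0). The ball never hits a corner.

1. t=1/2 → B at (3/2,0); v=(-3,2)
2. t=1/2 → L at (0,1); v=(3,2)
3. t=2 → R at (6,5); v=(-3,2)
4. t=1/2 → T at (9/2,6); v=(-3,-2)

Final position: (9/2,6)
Wall sequence: BLRT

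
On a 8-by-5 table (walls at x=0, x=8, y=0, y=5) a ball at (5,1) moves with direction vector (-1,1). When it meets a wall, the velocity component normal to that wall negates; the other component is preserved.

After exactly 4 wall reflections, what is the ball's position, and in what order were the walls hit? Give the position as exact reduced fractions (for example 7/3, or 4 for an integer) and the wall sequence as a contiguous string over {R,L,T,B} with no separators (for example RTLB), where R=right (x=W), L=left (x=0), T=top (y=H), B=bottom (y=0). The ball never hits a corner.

1. t=4 → T at (1,5); v=(-1,-1)
2. t=1 → L at (0,4); v=(1,-1)
3. t=4 → B at (4,0); v=(1,1)
4. t=4 → R at (8,4); v=(-1,1)

Final position: (8,4)
Wall sequence: TLBR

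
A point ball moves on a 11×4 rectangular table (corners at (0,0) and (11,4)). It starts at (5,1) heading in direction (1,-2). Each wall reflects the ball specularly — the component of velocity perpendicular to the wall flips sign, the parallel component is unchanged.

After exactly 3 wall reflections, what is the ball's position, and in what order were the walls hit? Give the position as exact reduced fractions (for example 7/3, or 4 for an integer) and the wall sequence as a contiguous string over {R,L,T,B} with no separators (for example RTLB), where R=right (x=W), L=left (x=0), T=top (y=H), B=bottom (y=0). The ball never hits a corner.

Final position: (19/2,0)
Wall sequence: BTB

1. t=1/2 → B at (11/2,0); v=(1,2)
2. t=2 → T at (15/2,4); v=(1,-2)
3. t=2 → B at (19/2,0); v=(1,2)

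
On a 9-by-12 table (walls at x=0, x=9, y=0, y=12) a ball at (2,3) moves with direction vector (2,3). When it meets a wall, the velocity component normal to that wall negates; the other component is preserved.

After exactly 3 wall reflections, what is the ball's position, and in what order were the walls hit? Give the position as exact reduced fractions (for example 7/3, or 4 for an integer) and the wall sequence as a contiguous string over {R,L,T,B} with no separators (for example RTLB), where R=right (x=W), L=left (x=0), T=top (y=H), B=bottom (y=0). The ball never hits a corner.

Final position: (2,0)
Wall sequence: TRB

1. t=3 → T at (8,12); v=(2,-3)
2. t=1/2 → R at (9,21/2); v=(-2,-3)
3. t=7/2 → B at (2,0); v=(-2,3)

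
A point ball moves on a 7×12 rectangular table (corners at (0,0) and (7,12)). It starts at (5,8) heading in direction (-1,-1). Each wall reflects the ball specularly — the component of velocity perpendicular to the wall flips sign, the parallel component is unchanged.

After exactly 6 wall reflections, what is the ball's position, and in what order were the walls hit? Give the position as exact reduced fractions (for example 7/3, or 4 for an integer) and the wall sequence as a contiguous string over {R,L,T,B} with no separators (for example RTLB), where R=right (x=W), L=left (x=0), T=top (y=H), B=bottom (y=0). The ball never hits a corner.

1. t=5 → L at (0,3); v=(1,-1)
2. t=3 → B at (3,0); v=(1,1)
3. t=4 → R at (7,4); v=(-1,1)
4. t=7 → L at (0,11); v=(1,1)
5. t=1 → T at (1,12); v=(1,-1)
6. t=6 → R at (7,6); v=(-1,-1)

Final position: (7,6)
Wall sequence: LBRLTR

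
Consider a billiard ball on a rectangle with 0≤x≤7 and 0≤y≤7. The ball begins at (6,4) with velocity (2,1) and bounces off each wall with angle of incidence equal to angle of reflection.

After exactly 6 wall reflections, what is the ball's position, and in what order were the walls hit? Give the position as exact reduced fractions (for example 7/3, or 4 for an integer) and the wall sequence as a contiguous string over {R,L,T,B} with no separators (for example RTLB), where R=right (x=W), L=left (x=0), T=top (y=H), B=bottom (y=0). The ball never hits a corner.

1. t=1/2 → R at (7,9/2); v=(-2,1)
2. t=5/2 → T at (2,7); v=(-2,-1)
3. t=1 → L at (0,6); v=(2,-1)
4. t=7/2 → R at (7,5/2); v=(-2,-1)
5. t=5/2 → B at (2,0); v=(-2,1)
6. t=1 → L at (0,1); v=(2,1)

Final position: (0,1)
Wall sequence: RTLRBL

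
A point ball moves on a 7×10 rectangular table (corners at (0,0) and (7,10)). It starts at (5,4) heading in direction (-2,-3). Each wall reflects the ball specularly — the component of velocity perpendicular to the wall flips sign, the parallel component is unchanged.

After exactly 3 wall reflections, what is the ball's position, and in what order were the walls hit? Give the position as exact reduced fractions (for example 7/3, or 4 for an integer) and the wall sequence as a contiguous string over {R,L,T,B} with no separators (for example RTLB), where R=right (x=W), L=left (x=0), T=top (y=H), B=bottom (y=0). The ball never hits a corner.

1. t=4/3 → B at (7/3,0); v=(-2,3)
2. t=7/6 → L at (0,7/2); v=(2,3)
3. t=13/6 → T at (13/3,10); v=(2,-3)

Final position: (13/3,10)
Wall sequence: BLT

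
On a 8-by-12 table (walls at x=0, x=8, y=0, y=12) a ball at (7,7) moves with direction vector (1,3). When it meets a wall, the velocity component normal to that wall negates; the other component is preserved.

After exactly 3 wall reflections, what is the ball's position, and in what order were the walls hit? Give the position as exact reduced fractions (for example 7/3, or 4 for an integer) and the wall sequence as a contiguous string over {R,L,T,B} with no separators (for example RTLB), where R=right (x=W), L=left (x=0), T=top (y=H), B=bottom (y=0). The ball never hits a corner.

Final position: (10/3,0)
Wall sequence: RTB

1. t=1 → R at (8,10); v=(-1,3)
2. t=2/3 → T at (22/3,12); v=(-1,-3)
3. t=4 → B at (10/3,0); v=(-1,3)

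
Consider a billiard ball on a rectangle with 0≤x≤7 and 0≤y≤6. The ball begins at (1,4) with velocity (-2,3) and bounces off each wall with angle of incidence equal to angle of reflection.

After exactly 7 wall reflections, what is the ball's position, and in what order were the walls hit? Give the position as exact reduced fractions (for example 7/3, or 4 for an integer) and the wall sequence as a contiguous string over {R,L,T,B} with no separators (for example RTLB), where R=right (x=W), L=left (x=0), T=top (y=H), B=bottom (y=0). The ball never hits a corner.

Final position: (0,5/2)
Wall sequence: LTBRTBL

1. t=1/2 → L at (0,11/2); v=(2,3)
2. t=1/6 → T at (1/3,6); v=(2,-3)
3. t=2 → B at (13/3,0); v=(2,3)
4. t=4/3 → R at (7,4); v=(-2,3)
5. t=2/3 → T at (17/3,6); v=(-2,-3)
6. t=2 → B at (5/3,0); v=(-2,3)
7. t=5/6 → L at (0,5/2); v=(2,3)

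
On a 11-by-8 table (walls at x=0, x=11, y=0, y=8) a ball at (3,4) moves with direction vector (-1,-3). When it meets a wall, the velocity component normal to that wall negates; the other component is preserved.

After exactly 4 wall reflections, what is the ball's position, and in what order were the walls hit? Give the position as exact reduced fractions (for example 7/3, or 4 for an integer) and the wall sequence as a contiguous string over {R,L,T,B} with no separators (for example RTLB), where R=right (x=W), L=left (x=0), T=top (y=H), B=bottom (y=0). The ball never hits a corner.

1. t=4/3 → B at (5/3,0); v=(-1,3)
2. t=5/3 → L at (0,5); v=(1,3)
3. t=1 → T at (1,8); v=(1,-3)
4. t=8/3 → B at (11/3,0); v=(1,3)

Final position: (11/3,0)
Wall sequence: BLTB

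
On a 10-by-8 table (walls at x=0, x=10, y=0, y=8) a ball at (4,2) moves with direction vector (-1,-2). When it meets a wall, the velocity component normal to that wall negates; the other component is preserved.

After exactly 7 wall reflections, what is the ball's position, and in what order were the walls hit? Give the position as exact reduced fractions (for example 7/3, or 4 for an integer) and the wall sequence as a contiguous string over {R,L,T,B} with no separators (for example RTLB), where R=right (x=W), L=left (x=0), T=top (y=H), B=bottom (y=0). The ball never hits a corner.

Final position: (7,0)
Wall sequence: BLTBTRB

1. t=1 → B at (3,0); v=(-1,2)
2. t=3 → L at (0,6); v=(1,2)
3. t=1 → T at (1,8); v=(1,-2)
4. t=4 → B at (5,0); v=(1,2)
5. t=4 → T at (9,8); v=(1,-2)
6. t=1 → R at (10,6); v=(-1,-2)
7. t=3 → B at (7,0); v=(-1,2)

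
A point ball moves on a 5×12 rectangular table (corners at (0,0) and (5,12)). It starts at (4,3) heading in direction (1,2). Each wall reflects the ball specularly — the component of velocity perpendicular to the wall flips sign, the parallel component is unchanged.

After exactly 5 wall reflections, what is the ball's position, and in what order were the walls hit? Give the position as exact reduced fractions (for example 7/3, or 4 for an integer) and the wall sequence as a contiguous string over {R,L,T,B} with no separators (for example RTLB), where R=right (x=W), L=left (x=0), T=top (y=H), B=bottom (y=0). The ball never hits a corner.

1. t=1 → R at (5,5); v=(-1,2)
2. t=7/2 → T at (3/2,12); v=(-1,-2)
3. t=3/2 → L at (0,9); v=(1,-2)
4. t=9/2 → B at (9/2,0); v=(1,2)
5. t=1/2 → R at (5,1); v=(-1,2)

Final position: (5,1)
Wall sequence: RTLBR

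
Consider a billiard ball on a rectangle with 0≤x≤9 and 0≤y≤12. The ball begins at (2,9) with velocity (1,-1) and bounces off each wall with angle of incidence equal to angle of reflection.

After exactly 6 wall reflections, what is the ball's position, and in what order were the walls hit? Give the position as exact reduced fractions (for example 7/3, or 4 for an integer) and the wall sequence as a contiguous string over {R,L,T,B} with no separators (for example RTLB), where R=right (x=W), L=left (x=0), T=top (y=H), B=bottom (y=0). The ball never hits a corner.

Final position: (1,0)
Wall sequence: RBLTRB

1. t=7 → R at (9,2); v=(-1,-1)
2. t=2 → B at (7,0); v=(-1,1)
3. t=7 → L at (0,7); v=(1,1)
4. t=5 → T at (5,12); v=(1,-1)
5. t=4 → R at (9,8); v=(-1,-1)
6. t=8 → B at (1,0); v=(-1,1)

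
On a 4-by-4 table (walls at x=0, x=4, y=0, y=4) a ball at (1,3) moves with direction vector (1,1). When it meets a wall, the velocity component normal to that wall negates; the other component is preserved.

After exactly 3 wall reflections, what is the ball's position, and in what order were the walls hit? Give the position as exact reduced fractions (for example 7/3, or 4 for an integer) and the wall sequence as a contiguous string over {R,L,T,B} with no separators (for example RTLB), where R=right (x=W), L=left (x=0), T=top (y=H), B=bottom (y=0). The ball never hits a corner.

1. t=1 → T at (2,4); v=(1,-1)
2. t=2 → R at (4,2); v=(-1,-1)
3. t=2 → B at (2,0); v=(-1,1)

Final position: (2,0)
Wall sequence: TRB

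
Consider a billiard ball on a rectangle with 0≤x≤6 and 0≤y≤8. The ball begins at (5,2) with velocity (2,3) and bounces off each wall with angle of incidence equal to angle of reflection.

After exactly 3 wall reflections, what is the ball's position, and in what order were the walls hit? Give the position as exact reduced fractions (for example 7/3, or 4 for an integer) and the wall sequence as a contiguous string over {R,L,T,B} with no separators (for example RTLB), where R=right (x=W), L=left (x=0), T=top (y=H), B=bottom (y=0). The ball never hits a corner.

Final position: (0,7/2)
Wall sequence: RTL

1. t=1/2 → R at (6,7/2); v=(-2,3)
2. t=3/2 → T at (3,8); v=(-2,-3)
3. t=3/2 → L at (0,7/2); v=(2,-3)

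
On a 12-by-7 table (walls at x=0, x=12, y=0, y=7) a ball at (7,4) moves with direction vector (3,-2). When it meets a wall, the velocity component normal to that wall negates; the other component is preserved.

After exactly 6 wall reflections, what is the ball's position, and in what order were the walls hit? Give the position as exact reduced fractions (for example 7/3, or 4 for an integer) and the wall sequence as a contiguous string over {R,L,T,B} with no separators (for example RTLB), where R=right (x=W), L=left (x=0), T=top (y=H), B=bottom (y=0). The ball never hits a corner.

Final position: (12,4/3)
Wall sequence: RBTLBR

1. t=5/3 → R at (12,2/3); v=(-3,-2)
2. t=1/3 → B at (11,0); v=(-3,2)
3. t=7/2 → T at (1/2,7); v=(-3,-2)
4. t=1/6 → L at (0,20/3); v=(3,-2)
5. t=10/3 → B at (10,0); v=(3,2)
6. t=2/3 → R at (12,4/3); v=(-3,2)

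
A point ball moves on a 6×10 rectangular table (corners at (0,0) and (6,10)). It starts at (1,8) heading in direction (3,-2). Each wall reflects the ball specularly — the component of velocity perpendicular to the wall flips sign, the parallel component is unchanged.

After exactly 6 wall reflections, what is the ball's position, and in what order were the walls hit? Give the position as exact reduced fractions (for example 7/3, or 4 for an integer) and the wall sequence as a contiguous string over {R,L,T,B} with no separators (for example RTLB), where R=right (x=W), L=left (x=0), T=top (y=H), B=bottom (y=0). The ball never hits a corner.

1. t=5/3 → R at (6,14/3); v=(-3,-2)
2. t=2 → L at (0,2/3); v=(3,-2)
3. t=1/3 → B at (1,0); v=(3,2)
4. t=5/3 → R at (6,10/3); v=(-3,2)
5. t=2 → L at (0,22/3); v=(3,2)
6. t=4/3 → T at (4,10); v=(3,-2)

Final position: (4,10)
Wall sequence: RLBRLT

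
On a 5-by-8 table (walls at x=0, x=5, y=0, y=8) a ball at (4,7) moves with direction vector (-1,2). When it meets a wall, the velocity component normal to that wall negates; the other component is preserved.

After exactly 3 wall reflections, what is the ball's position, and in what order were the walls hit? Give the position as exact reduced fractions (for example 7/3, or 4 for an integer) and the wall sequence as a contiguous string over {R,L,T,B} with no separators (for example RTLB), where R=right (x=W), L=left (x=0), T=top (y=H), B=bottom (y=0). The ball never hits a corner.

1. t=1/2 → T at (7/2,8); v=(-1,-2)
2. t=7/2 → L at (0,1); v=(1,-2)
3. t=1/2 → B at (1/2,0); v=(1,2)

Final position: (1/2,0)
Wall sequence: TLB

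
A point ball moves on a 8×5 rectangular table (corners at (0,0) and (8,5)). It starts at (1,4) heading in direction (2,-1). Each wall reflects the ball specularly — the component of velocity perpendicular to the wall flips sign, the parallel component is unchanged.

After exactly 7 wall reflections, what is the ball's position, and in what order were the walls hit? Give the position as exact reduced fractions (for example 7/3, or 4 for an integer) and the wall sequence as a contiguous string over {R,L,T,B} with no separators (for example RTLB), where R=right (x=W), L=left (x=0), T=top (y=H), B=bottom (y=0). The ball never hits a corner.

1. t=7/2 → R at (8,1/2); v=(-2,-1)
2. t=1/2 → B at (7,0); v=(-2,1)
3. t=7/2 → L at (0,7/2); v=(2,1)
4. t=3/2 → T at (3,5); v=(2,-1)
5. t=5/2 → R at (8,5/2); v=(-2,-1)
6. t=5/2 → B at (3,0); v=(-2,1)
7. t=3/2 → L at (0,3/2); v=(2,1)

Final position: (0,3/2)
Wall sequence: RBLTRBL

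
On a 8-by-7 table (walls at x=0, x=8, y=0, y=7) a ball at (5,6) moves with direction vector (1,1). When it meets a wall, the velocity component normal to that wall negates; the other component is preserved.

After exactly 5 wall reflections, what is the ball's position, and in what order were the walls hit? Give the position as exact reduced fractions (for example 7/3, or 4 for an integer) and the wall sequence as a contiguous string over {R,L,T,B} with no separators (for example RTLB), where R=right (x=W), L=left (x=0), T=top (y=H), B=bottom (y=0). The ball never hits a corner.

1. t=1 → T at (6,7); v=(1,-1)
2. t=2 → R at (8,5); v=(-1,-1)
3. t=5 → B at (3,0); v=(-1,1)
4. t=3 → L at (0,3); v=(1,1)
5. t=4 → T at (4,7); v=(1,-1)

Final position: (4,7)
Wall sequence: TRBLT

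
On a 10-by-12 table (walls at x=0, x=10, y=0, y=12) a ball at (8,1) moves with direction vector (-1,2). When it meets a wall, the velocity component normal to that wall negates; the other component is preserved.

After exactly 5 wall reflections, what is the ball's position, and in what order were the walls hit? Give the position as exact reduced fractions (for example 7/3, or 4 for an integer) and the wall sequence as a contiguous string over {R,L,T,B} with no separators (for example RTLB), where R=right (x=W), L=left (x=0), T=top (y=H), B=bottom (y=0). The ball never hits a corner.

Final position: (10,11)
Wall sequence: TLBTR

1. t=11/2 → T at (5/2,12); v=(-1,-2)
2. t=5/2 → L at (0,7); v=(1,-2)
3. t=7/2 → B at (7/2,0); v=(1,2)
4. t=6 → T at (19/2,12); v=(1,-2)
5. t=1/2 → R at (10,11); v=(-1,-2)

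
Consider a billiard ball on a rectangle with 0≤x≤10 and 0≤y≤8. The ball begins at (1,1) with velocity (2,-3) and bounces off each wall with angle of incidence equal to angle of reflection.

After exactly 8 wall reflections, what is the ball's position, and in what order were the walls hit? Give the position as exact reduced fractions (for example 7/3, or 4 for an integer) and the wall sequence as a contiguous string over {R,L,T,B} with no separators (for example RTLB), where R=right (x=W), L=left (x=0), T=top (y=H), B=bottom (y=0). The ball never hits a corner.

Final position: (25/3,8)
Wall sequence: BTRBTLBT

1. t=1/3 → B at (5/3,0); v=(2,3)
2. t=8/3 → T at (7,8); v=(2,-3)
3. t=3/2 → R at (10,7/2); v=(-2,-3)
4. t=7/6 → B at (23/3,0); v=(-2,3)
5. t=8/3 → T at (7/3,8); v=(-2,-3)
6. t=7/6 → L at (0,9/2); v=(2,-3)
7. t=3/2 → B at (3,0); v=(2,3)
8. t=8/3 → T at (25/3,8); v=(2,-3)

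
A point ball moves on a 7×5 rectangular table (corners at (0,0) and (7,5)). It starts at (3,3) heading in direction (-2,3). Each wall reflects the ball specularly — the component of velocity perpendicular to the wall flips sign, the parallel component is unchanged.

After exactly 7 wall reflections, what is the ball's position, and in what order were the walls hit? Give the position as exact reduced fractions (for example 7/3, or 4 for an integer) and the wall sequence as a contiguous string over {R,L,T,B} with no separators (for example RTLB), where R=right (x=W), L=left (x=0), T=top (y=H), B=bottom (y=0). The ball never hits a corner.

Final position: (7/3,5)
Wall sequence: TLBTRBT

1. t=2/3 → T at (5/3,5); v=(-2,-3)
2. t=5/6 → L at (0,5/2); v=(2,-3)
3. t=5/6 → B at (5/3,0); v=(2,3)
4. t=5/3 → T at (5,5); v=(2,-3)
5. t=1 → R at (7,2); v=(-2,-3)
6. t=2/3 → B at (17/3,0); v=(-2,3)
7. t=5/3 → T at (7/3,5); v=(-2,-3)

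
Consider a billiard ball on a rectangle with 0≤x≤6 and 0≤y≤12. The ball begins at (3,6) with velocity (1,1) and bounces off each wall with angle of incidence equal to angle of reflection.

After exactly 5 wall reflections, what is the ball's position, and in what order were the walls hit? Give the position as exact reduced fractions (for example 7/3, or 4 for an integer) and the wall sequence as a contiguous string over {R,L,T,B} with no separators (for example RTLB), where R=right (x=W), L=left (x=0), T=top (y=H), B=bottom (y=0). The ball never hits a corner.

Final position: (3,0)
Wall sequence: RTLRB

1. t=3 → R at (6,9); v=(-1,1)
2. t=3 → T at (3,12); v=(-1,-1)
3. t=3 → L at (0,9); v=(1,-1)
4. t=6 → R at (6,3); v=(-1,-1)
5. t=3 → B at (3,0); v=(-1,1)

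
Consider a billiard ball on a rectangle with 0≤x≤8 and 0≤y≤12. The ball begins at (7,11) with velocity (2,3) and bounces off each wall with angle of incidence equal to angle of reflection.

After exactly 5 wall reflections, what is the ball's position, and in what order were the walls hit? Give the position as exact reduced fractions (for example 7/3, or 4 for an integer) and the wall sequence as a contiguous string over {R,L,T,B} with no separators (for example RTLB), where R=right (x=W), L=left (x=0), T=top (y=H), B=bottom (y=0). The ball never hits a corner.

Final position: (23/3,12)
Wall sequence: TRBLT

1. t=1/3 → T at (23/3,12); v=(2,-3)
2. t=1/6 → R at (8,23/2); v=(-2,-3)
3. t=23/6 → B at (1/3,0); v=(-2,3)
4. t=1/6 → L at (0,1/2); v=(2,3)
5. t=23/6 → T at (23/3,12); v=(2,-3)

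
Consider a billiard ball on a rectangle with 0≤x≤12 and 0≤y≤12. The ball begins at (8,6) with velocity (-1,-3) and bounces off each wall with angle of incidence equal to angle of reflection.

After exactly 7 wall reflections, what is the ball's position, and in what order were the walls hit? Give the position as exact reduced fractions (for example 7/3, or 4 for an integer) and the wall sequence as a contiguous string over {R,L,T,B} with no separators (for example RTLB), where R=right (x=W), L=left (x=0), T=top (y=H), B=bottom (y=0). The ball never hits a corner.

Final position: (12,6)
Wall sequence: BTLBTBR

1. t=2 → B at (6,0); v=(-1,3)
2. t=4 → T at (2,12); v=(-1,-3)
3. t=2 → L at (0,6); v=(1,-3)
4. t=2 → B at (2,0); v=(1,3)
5. t=4 → T at (6,12); v=(1,-3)
6. t=4 → B at (10,0); v=(1,3)
7. t=2 → R at (12,6); v=(-1,3)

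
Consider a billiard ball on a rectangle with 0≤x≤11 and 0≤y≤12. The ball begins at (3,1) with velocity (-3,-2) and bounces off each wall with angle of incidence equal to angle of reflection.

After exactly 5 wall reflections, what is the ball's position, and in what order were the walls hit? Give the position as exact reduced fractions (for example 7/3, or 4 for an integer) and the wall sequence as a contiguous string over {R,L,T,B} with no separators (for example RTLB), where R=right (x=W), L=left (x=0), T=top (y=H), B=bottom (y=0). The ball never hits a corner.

1. t=1/2 → B at (3/2,0); v=(-3,2)
2. t=1/2 → L at (0,1); v=(3,2)
3. t=11/3 → R at (11,25/3); v=(-3,2)
4. t=11/6 → T at (11/2,12); v=(-3,-2)
5. t=11/6 → L at (0,25/3); v=(3,-2)

Final position: (0,25/3)
Wall sequence: BLRTL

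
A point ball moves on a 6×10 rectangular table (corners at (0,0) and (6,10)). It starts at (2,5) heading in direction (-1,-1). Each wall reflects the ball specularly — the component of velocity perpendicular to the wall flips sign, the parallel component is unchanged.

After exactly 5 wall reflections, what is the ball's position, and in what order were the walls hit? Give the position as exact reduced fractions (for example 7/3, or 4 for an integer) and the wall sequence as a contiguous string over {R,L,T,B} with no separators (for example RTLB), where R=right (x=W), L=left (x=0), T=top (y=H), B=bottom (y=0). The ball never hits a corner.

Final position: (1,10)
Wall sequence: LBRLT

1. t=2 → L at (0,3); v=(1,-1)
2. t=3 → B at (3,0); v=(1,1)
3. t=3 → R at (6,3); v=(-1,1)
4. t=6 → L at (0,9); v=(1,1)
5. t=1 → T at (1,10); v=(1,-1)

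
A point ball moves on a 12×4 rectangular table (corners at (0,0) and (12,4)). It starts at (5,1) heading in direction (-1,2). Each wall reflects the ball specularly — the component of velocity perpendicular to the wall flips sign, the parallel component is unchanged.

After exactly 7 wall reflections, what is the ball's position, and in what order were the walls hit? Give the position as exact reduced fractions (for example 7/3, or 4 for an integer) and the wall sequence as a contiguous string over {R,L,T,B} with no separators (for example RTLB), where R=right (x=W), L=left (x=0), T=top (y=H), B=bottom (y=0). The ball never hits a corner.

Final position: (13/2,0)
Wall sequence: TBLTBTB

1. t=3/2 → T at (7/2,4); v=(-1,-2)
2. t=2 → B at (3/2,0); v=(-1,2)
3. t=3/2 → L at (0,3); v=(1,2)
4. t=1/2 → T at (1/2,4); v=(1,-2)
5. t=2 → B at (5/2,0); v=(1,2)
6. t=2 → T at (9/2,4); v=(1,-2)
7. t=2 → B at (13/2,0); v=(1,2)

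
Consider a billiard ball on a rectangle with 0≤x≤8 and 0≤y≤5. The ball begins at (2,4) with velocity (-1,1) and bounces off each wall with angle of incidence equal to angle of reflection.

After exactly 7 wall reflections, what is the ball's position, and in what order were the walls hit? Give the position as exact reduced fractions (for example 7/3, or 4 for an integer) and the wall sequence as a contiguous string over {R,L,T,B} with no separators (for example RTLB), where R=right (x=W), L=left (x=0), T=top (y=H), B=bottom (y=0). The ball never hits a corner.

1. t=1 → T at (1,5); v=(-1,-1)
2. t=1 → L at (0,4); v=(1,-1)
3. t=4 → B at (4,0); v=(1,1)
4. t=4 → R at (8,4); v=(-1,1)
5. t=1 → T at (7,5); v=(-1,-1)
6. t=5 → B at (2,0); v=(-1,1)
7. t=2 → L at (0,2); v=(1,1)

Final position: (0,2)
Wall sequence: TLBRTBL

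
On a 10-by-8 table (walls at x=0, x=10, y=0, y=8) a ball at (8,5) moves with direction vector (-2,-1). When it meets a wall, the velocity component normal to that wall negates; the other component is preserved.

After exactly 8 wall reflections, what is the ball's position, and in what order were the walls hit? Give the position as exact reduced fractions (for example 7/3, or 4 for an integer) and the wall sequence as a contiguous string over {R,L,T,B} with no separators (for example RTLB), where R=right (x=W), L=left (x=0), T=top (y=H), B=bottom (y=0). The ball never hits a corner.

1. t=4 → L at (0,1); v=(2,-1)
2. t=1 → B at (2,0); v=(2,1)
3. t=4 → R at (10,4); v=(-2,1)
4. t=4 → T at (2,8); v=(-2,-1)
5. t=1 → L at (0,7); v=(2,-1)
6. t=5 → R at (10,2); v=(-2,-1)
7. t=2 → B at (6,0); v=(-2,1)
8. t=3 → L at (0,3); v=(2,1)

Final position: (0,3)
Wall sequence: LBRTLRBL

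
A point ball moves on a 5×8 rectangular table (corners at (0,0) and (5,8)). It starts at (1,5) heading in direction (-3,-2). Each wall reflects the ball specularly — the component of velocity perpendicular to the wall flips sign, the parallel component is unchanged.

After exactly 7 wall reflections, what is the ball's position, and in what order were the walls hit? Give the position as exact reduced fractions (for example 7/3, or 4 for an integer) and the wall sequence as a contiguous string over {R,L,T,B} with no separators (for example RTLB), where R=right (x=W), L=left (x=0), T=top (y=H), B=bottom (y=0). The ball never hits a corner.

Final position: (0,7)
Wall sequence: LRBLRTL

1. t=1/3 → L at (0,13/3); v=(3,-2)
2. t=5/3 → R at (5,1); v=(-3,-2)
3. t=1/2 → B at (7/2,0); v=(-3,2)
4. t=7/6 → L at (0,7/3); v=(3,2)
5. t=5/3 → R at (5,17/3); v=(-3,2)
6. t=7/6 → T at (3/2,8); v=(-3,-2)
7. t=1/2 → L at (0,7); v=(3,-2)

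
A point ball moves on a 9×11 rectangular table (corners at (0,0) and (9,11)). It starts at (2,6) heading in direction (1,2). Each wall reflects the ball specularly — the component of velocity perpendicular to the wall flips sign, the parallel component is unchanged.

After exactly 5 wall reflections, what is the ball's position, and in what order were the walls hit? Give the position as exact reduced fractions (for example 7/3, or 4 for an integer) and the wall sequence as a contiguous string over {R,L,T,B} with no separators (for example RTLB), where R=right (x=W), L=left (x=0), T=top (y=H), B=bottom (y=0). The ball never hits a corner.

1. t=5/2 → T at (9/2,11); v=(1,-2)
2. t=9/2 → R at (9,2); v=(-1,-2)
3. t=1 → B at (8,0); v=(-1,2)
4. t=11/2 → T at (5/2,11); v=(-1,-2)
5. t=5/2 → L at (0,6); v=(1,-2)

Final position: (0,6)
Wall sequence: TRBTL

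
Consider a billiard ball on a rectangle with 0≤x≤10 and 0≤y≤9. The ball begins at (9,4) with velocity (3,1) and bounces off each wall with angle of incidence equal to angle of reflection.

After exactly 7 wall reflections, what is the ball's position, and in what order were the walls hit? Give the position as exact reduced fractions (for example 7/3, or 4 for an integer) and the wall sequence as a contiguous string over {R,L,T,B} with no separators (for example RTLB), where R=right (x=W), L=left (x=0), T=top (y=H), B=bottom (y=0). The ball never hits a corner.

1. t=1/3 → R at (10,13/3); v=(-3,1)
2. t=10/3 → L at (0,23/3); v=(3,1)
3. t=4/3 → T at (4,9); v=(3,-1)
4. t=2 → R at (10,7); v=(-3,-1)
5. t=10/3 → L at (0,11/3); v=(3,-1)
6. t=10/3 → R at (10,1/3); v=(-3,-1)
7. t=1/3 → B at (9,0); v=(-3,1)

Final position: (9,0)
Wall sequence: RLTRLRB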